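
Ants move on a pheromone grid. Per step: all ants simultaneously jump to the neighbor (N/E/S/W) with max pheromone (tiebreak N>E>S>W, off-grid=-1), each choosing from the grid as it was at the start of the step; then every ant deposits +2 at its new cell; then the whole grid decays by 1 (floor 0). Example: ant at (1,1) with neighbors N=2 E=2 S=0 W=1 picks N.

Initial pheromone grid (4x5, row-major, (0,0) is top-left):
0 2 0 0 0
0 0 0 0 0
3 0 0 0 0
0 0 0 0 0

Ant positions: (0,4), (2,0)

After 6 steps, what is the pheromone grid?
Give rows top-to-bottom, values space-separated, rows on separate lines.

After step 1: ants at (1,4),(1,0)
  0 1 0 0 0
  1 0 0 0 1
  2 0 0 0 0
  0 0 0 0 0
After step 2: ants at (0,4),(2,0)
  0 0 0 0 1
  0 0 0 0 0
  3 0 0 0 0
  0 0 0 0 0
After step 3: ants at (1,4),(1,0)
  0 0 0 0 0
  1 0 0 0 1
  2 0 0 0 0
  0 0 0 0 0
After step 4: ants at (0,4),(2,0)
  0 0 0 0 1
  0 0 0 0 0
  3 0 0 0 0
  0 0 0 0 0
After step 5: ants at (1,4),(1,0)
  0 0 0 0 0
  1 0 0 0 1
  2 0 0 0 0
  0 0 0 0 0
After step 6: ants at (0,4),(2,0)
  0 0 0 0 1
  0 0 0 0 0
  3 0 0 0 0
  0 0 0 0 0

0 0 0 0 1
0 0 0 0 0
3 0 0 0 0
0 0 0 0 0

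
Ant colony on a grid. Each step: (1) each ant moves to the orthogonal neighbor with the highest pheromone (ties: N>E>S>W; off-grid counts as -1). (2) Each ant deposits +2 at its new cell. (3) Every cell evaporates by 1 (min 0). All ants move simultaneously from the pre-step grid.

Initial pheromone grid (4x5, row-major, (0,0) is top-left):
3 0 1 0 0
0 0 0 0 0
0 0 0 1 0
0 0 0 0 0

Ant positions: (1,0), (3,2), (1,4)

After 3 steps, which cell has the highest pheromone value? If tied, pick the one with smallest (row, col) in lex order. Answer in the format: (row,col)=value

Step 1: ant0:(1,0)->N->(0,0) | ant1:(3,2)->N->(2,2) | ant2:(1,4)->N->(0,4)
  grid max=4 at (0,0)
Step 2: ant0:(0,0)->E->(0,1) | ant1:(2,2)->N->(1,2) | ant2:(0,4)->S->(1,4)
  grid max=3 at (0,0)
Step 3: ant0:(0,1)->W->(0,0) | ant1:(1,2)->N->(0,2) | ant2:(1,4)->N->(0,4)
  grid max=4 at (0,0)
Final grid:
  4 0 1 0 1
  0 0 0 0 0
  0 0 0 0 0
  0 0 0 0 0
Max pheromone 4 at (0,0)

Answer: (0,0)=4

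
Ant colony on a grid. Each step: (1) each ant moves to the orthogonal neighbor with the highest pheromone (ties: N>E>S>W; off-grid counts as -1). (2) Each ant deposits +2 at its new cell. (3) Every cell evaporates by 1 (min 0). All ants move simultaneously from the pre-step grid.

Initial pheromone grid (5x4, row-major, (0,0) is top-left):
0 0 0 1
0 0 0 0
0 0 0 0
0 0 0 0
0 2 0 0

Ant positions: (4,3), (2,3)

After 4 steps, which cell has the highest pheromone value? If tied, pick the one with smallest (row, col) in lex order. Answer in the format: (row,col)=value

Answer: (0,3)=3

Derivation:
Step 1: ant0:(4,3)->N->(3,3) | ant1:(2,3)->N->(1,3)
  grid max=1 at (1,3)
Step 2: ant0:(3,3)->N->(2,3) | ant1:(1,3)->N->(0,3)
  grid max=1 at (0,3)
Step 3: ant0:(2,3)->N->(1,3) | ant1:(0,3)->S->(1,3)
  grid max=3 at (1,3)
Step 4: ant0:(1,3)->N->(0,3) | ant1:(1,3)->N->(0,3)
  grid max=3 at (0,3)
Final grid:
  0 0 0 3
  0 0 0 2
  0 0 0 0
  0 0 0 0
  0 0 0 0
Max pheromone 3 at (0,3)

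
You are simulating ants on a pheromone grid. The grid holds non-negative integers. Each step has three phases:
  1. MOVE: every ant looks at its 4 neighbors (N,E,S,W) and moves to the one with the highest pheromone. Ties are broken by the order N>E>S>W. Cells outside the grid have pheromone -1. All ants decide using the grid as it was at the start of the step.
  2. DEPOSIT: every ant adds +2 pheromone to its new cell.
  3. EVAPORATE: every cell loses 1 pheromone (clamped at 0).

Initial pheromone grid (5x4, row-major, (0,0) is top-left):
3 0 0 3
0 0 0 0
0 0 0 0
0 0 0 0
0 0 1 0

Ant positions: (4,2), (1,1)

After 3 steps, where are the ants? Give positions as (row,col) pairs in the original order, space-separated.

Step 1: ant0:(4,2)->N->(3,2) | ant1:(1,1)->N->(0,1)
  grid max=2 at (0,0)
Step 2: ant0:(3,2)->N->(2,2) | ant1:(0,1)->W->(0,0)
  grid max=3 at (0,0)
Step 3: ant0:(2,2)->N->(1,2) | ant1:(0,0)->E->(0,1)
  grid max=2 at (0,0)

(1,2) (0,1)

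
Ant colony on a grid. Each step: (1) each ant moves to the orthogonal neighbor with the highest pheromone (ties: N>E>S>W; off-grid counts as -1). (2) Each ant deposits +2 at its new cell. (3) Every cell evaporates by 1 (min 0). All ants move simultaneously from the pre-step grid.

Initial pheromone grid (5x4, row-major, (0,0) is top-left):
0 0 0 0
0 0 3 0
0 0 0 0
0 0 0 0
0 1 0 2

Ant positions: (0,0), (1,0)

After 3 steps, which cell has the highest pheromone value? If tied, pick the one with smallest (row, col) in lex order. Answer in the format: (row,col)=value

Answer: (0,0)=3

Derivation:
Step 1: ant0:(0,0)->E->(0,1) | ant1:(1,0)->N->(0,0)
  grid max=2 at (1,2)
Step 2: ant0:(0,1)->W->(0,0) | ant1:(0,0)->E->(0,1)
  grid max=2 at (0,0)
Step 3: ant0:(0,0)->E->(0,1) | ant1:(0,1)->W->(0,0)
  grid max=3 at (0,0)
Final grid:
  3 3 0 0
  0 0 0 0
  0 0 0 0
  0 0 0 0
  0 0 0 0
Max pheromone 3 at (0,0)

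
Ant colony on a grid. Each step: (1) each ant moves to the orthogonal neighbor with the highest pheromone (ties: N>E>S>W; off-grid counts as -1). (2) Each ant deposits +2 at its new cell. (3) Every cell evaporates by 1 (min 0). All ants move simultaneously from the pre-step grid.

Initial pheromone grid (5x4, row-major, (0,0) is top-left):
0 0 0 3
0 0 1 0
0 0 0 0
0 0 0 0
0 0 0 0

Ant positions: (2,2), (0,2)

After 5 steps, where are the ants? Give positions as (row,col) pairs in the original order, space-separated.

Step 1: ant0:(2,2)->N->(1,2) | ant1:(0,2)->E->(0,3)
  grid max=4 at (0,3)
Step 2: ant0:(1,2)->N->(0,2) | ant1:(0,3)->S->(1,3)
  grid max=3 at (0,3)
Step 3: ant0:(0,2)->E->(0,3) | ant1:(1,3)->N->(0,3)
  grid max=6 at (0,3)
Step 4: ant0:(0,3)->S->(1,3) | ant1:(0,3)->S->(1,3)
  grid max=5 at (0,3)
Step 5: ant0:(1,3)->N->(0,3) | ant1:(1,3)->N->(0,3)
  grid max=8 at (0,3)

(0,3) (0,3)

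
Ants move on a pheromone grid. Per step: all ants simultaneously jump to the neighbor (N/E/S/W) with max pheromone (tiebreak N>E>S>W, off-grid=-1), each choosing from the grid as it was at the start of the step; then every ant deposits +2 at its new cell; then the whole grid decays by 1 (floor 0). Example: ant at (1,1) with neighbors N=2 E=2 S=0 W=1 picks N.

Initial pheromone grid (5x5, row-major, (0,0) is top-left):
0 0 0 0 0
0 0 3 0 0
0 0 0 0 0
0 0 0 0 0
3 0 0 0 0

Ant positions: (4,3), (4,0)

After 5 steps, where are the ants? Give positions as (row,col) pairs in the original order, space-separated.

Step 1: ant0:(4,3)->N->(3,3) | ant1:(4,0)->N->(3,0)
  grid max=2 at (1,2)
Step 2: ant0:(3,3)->N->(2,3) | ant1:(3,0)->S->(4,0)
  grid max=3 at (4,0)
Step 3: ant0:(2,3)->N->(1,3) | ant1:(4,0)->N->(3,0)
  grid max=2 at (4,0)
Step 4: ant0:(1,3)->N->(0,3) | ant1:(3,0)->S->(4,0)
  grid max=3 at (4,0)
Step 5: ant0:(0,3)->E->(0,4) | ant1:(4,0)->N->(3,0)
  grid max=2 at (4,0)

(0,4) (3,0)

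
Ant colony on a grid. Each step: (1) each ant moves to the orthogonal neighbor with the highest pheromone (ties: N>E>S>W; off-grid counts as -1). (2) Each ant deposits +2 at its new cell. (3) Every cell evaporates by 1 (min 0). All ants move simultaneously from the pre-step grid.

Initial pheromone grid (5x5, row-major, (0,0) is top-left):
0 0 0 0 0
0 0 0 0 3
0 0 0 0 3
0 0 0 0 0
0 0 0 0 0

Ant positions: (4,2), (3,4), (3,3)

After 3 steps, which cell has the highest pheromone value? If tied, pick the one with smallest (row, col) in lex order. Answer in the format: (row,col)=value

Step 1: ant0:(4,2)->N->(3,2) | ant1:(3,4)->N->(2,4) | ant2:(3,3)->N->(2,3)
  grid max=4 at (2,4)
Step 2: ant0:(3,2)->N->(2,2) | ant1:(2,4)->N->(1,4) | ant2:(2,3)->E->(2,4)
  grid max=5 at (2,4)
Step 3: ant0:(2,2)->N->(1,2) | ant1:(1,4)->S->(2,4) | ant2:(2,4)->N->(1,4)
  grid max=6 at (2,4)
Final grid:
  0 0 0 0 0
  0 0 1 0 4
  0 0 0 0 6
  0 0 0 0 0
  0 0 0 0 0
Max pheromone 6 at (2,4)

Answer: (2,4)=6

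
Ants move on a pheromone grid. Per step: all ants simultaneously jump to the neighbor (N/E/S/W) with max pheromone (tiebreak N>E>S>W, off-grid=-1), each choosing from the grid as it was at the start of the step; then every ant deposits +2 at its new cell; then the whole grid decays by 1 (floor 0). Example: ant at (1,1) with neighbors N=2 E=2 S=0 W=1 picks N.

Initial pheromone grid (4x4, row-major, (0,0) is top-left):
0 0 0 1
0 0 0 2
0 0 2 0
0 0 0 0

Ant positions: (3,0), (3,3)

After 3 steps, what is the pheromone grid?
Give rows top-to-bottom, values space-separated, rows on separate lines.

After step 1: ants at (2,0),(2,3)
  0 0 0 0
  0 0 0 1
  1 0 1 1
  0 0 0 0
After step 2: ants at (1,0),(1,3)
  0 0 0 0
  1 0 0 2
  0 0 0 0
  0 0 0 0
After step 3: ants at (0,0),(0,3)
  1 0 0 1
  0 0 0 1
  0 0 0 0
  0 0 0 0

1 0 0 1
0 0 0 1
0 0 0 0
0 0 0 0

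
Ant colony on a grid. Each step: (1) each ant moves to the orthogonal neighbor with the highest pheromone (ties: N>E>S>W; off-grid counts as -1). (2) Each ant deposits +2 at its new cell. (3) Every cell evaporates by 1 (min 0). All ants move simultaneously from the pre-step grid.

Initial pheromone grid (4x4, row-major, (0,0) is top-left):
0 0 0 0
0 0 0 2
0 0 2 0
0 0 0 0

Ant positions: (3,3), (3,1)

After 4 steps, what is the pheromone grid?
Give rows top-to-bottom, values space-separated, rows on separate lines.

After step 1: ants at (2,3),(2,1)
  0 0 0 0
  0 0 0 1
  0 1 1 1
  0 0 0 0
After step 2: ants at (1,3),(2,2)
  0 0 0 0
  0 0 0 2
  0 0 2 0
  0 0 0 0
After step 3: ants at (0,3),(1,2)
  0 0 0 1
  0 0 1 1
  0 0 1 0
  0 0 0 0
After step 4: ants at (1,3),(1,3)
  0 0 0 0
  0 0 0 4
  0 0 0 0
  0 0 0 0

0 0 0 0
0 0 0 4
0 0 0 0
0 0 0 0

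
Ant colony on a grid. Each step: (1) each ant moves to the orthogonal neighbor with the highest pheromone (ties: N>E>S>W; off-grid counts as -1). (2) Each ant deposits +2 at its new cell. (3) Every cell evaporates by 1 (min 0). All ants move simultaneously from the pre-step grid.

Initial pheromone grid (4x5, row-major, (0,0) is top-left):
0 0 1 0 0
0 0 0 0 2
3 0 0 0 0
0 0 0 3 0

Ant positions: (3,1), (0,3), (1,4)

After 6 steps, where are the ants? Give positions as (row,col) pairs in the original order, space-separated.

Step 1: ant0:(3,1)->N->(2,1) | ant1:(0,3)->W->(0,2) | ant2:(1,4)->N->(0,4)
  grid max=2 at (0,2)
Step 2: ant0:(2,1)->W->(2,0) | ant1:(0,2)->E->(0,3) | ant2:(0,4)->S->(1,4)
  grid max=3 at (2,0)
Step 3: ant0:(2,0)->N->(1,0) | ant1:(0,3)->W->(0,2) | ant2:(1,4)->N->(0,4)
  grid max=2 at (0,2)
Step 4: ant0:(1,0)->S->(2,0) | ant1:(0,2)->E->(0,3) | ant2:(0,4)->S->(1,4)
  grid max=3 at (2,0)
Step 5: ant0:(2,0)->N->(1,0) | ant1:(0,3)->W->(0,2) | ant2:(1,4)->N->(0,4)
  grid max=2 at (0,2)
Step 6: ant0:(1,0)->S->(2,0) | ant1:(0,2)->E->(0,3) | ant2:(0,4)->S->(1,4)
  grid max=3 at (2,0)

(2,0) (0,3) (1,4)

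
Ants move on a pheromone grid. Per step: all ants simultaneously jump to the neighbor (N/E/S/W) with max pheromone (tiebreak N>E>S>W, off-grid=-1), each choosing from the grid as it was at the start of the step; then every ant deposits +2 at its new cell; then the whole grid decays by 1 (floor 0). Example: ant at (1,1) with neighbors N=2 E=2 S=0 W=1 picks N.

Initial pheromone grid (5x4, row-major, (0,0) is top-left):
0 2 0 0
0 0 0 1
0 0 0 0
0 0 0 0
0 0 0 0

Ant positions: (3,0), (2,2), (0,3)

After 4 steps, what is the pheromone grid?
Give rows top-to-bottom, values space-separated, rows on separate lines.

After step 1: ants at (2,0),(1,2),(1,3)
  0 1 0 0
  0 0 1 2
  1 0 0 0
  0 0 0 0
  0 0 0 0
After step 2: ants at (1,0),(1,3),(1,2)
  0 0 0 0
  1 0 2 3
  0 0 0 0
  0 0 0 0
  0 0 0 0
After step 3: ants at (0,0),(1,2),(1,3)
  1 0 0 0
  0 0 3 4
  0 0 0 0
  0 0 0 0
  0 0 0 0
After step 4: ants at (0,1),(1,3),(1,2)
  0 1 0 0
  0 0 4 5
  0 0 0 0
  0 0 0 0
  0 0 0 0

0 1 0 0
0 0 4 5
0 0 0 0
0 0 0 0
0 0 0 0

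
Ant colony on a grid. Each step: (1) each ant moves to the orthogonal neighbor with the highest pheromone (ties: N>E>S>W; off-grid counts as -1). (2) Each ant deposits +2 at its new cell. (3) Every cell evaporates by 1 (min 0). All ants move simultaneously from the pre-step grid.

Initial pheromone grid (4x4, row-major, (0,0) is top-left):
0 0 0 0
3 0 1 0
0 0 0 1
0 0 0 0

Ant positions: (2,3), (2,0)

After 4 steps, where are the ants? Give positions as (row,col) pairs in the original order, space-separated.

Step 1: ant0:(2,3)->N->(1,3) | ant1:(2,0)->N->(1,0)
  grid max=4 at (1,0)
Step 2: ant0:(1,3)->N->(0,3) | ant1:(1,0)->N->(0,0)
  grid max=3 at (1,0)
Step 3: ant0:(0,3)->S->(1,3) | ant1:(0,0)->S->(1,0)
  grid max=4 at (1,0)
Step 4: ant0:(1,3)->N->(0,3) | ant1:(1,0)->N->(0,0)
  grid max=3 at (1,0)

(0,3) (0,0)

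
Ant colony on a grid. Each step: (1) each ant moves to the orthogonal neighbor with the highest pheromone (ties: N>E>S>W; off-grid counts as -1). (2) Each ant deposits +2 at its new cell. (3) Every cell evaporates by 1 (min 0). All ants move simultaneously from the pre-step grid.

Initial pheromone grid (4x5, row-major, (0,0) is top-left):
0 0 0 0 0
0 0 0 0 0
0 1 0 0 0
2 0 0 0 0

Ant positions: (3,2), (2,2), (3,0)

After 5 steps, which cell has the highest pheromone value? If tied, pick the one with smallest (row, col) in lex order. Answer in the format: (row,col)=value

Answer: (2,1)=10

Derivation:
Step 1: ant0:(3,2)->N->(2,2) | ant1:(2,2)->W->(2,1) | ant2:(3,0)->N->(2,0)
  grid max=2 at (2,1)
Step 2: ant0:(2,2)->W->(2,1) | ant1:(2,1)->E->(2,2) | ant2:(2,0)->E->(2,1)
  grid max=5 at (2,1)
Step 3: ant0:(2,1)->E->(2,2) | ant1:(2,2)->W->(2,1) | ant2:(2,1)->E->(2,2)
  grid max=6 at (2,1)
Step 4: ant0:(2,2)->W->(2,1) | ant1:(2,1)->E->(2,2) | ant2:(2,2)->W->(2,1)
  grid max=9 at (2,1)
Step 5: ant0:(2,1)->E->(2,2) | ant1:(2,2)->W->(2,1) | ant2:(2,1)->E->(2,2)
  grid max=10 at (2,1)
Final grid:
  0 0 0 0 0
  0 0 0 0 0
  0 10 9 0 0
  0 0 0 0 0
Max pheromone 10 at (2,1)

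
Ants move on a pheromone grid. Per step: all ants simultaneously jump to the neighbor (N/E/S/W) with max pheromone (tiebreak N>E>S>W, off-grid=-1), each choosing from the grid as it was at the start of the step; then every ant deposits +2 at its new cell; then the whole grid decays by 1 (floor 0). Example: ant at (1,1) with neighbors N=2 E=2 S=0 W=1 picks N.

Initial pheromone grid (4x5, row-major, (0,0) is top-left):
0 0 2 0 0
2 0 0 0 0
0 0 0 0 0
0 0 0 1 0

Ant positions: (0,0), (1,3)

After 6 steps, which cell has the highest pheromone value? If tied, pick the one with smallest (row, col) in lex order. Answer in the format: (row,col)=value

Step 1: ant0:(0,0)->S->(1,0) | ant1:(1,3)->N->(0,3)
  grid max=3 at (1,0)
Step 2: ant0:(1,0)->N->(0,0) | ant1:(0,3)->W->(0,2)
  grid max=2 at (0,2)
Step 3: ant0:(0,0)->S->(1,0) | ant1:(0,2)->E->(0,3)
  grid max=3 at (1,0)
Step 4: ant0:(1,0)->N->(0,0) | ant1:(0,3)->W->(0,2)
  grid max=2 at (0,2)
Step 5: ant0:(0,0)->S->(1,0) | ant1:(0,2)->E->(0,3)
  grid max=3 at (1,0)
Step 6: ant0:(1,0)->N->(0,0) | ant1:(0,3)->W->(0,2)
  grid max=2 at (0,2)
Final grid:
  1 0 2 0 0
  2 0 0 0 0
  0 0 0 0 0
  0 0 0 0 0
Max pheromone 2 at (0,2)

Answer: (0,2)=2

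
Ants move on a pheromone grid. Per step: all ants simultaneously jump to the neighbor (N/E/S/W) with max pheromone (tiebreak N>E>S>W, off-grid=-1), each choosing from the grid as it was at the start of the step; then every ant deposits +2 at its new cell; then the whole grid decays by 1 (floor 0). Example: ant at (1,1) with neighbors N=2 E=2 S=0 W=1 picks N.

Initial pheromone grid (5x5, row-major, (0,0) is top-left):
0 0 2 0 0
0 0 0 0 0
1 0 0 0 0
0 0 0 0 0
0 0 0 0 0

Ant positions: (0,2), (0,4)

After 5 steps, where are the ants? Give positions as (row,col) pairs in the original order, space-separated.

Step 1: ant0:(0,2)->E->(0,3) | ant1:(0,4)->S->(1,4)
  grid max=1 at (0,2)
Step 2: ant0:(0,3)->W->(0,2) | ant1:(1,4)->N->(0,4)
  grid max=2 at (0,2)
Step 3: ant0:(0,2)->E->(0,3) | ant1:(0,4)->S->(1,4)
  grid max=1 at (0,2)
Step 4: ant0:(0,3)->W->(0,2) | ant1:(1,4)->N->(0,4)
  grid max=2 at (0,2)
Step 5: ant0:(0,2)->E->(0,3) | ant1:(0,4)->S->(1,4)
  grid max=1 at (0,2)

(0,3) (1,4)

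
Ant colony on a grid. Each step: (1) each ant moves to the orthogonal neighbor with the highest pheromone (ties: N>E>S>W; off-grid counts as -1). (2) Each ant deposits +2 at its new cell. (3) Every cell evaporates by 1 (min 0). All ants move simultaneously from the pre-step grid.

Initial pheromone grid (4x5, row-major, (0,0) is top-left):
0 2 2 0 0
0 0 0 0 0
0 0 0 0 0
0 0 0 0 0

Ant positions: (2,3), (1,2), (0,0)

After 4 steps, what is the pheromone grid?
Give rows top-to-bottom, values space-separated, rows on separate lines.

After step 1: ants at (1,3),(0,2),(0,1)
  0 3 3 0 0
  0 0 0 1 0
  0 0 0 0 0
  0 0 0 0 0
After step 2: ants at (0,3),(0,1),(0,2)
  0 4 4 1 0
  0 0 0 0 0
  0 0 0 0 0
  0 0 0 0 0
After step 3: ants at (0,2),(0,2),(0,1)
  0 5 7 0 0
  0 0 0 0 0
  0 0 0 0 0
  0 0 0 0 0
After step 4: ants at (0,1),(0,1),(0,2)
  0 8 8 0 0
  0 0 0 0 0
  0 0 0 0 0
  0 0 0 0 0

0 8 8 0 0
0 0 0 0 0
0 0 0 0 0
0 0 0 0 0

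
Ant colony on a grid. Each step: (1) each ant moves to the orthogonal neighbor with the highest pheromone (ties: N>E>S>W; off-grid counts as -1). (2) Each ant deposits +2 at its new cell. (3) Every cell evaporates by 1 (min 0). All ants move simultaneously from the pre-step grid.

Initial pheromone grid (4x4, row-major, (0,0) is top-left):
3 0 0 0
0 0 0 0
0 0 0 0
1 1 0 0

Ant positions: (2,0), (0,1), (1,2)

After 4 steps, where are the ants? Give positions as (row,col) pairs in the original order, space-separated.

Step 1: ant0:(2,0)->S->(3,0) | ant1:(0,1)->W->(0,0) | ant2:(1,2)->N->(0,2)
  grid max=4 at (0,0)
Step 2: ant0:(3,0)->N->(2,0) | ant1:(0,0)->E->(0,1) | ant2:(0,2)->E->(0,3)
  grid max=3 at (0,0)
Step 3: ant0:(2,0)->S->(3,0) | ant1:(0,1)->W->(0,0) | ant2:(0,3)->S->(1,3)
  grid max=4 at (0,0)
Step 4: ant0:(3,0)->N->(2,0) | ant1:(0,0)->E->(0,1) | ant2:(1,3)->N->(0,3)
  grid max=3 at (0,0)

(2,0) (0,1) (0,3)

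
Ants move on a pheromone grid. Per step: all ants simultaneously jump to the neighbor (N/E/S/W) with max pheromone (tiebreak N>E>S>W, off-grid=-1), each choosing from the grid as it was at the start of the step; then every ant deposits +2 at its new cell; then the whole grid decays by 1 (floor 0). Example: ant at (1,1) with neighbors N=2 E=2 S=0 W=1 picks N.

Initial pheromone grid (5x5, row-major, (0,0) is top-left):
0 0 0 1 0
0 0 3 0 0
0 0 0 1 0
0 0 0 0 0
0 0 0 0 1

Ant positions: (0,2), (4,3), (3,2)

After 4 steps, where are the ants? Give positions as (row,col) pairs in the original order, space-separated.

Step 1: ant0:(0,2)->S->(1,2) | ant1:(4,3)->E->(4,4) | ant2:(3,2)->N->(2,2)
  grid max=4 at (1,2)
Step 2: ant0:(1,2)->S->(2,2) | ant1:(4,4)->N->(3,4) | ant2:(2,2)->N->(1,2)
  grid max=5 at (1,2)
Step 3: ant0:(2,2)->N->(1,2) | ant1:(3,4)->S->(4,4) | ant2:(1,2)->S->(2,2)
  grid max=6 at (1,2)
Step 4: ant0:(1,2)->S->(2,2) | ant1:(4,4)->N->(3,4) | ant2:(2,2)->N->(1,2)
  grid max=7 at (1,2)

(2,2) (3,4) (1,2)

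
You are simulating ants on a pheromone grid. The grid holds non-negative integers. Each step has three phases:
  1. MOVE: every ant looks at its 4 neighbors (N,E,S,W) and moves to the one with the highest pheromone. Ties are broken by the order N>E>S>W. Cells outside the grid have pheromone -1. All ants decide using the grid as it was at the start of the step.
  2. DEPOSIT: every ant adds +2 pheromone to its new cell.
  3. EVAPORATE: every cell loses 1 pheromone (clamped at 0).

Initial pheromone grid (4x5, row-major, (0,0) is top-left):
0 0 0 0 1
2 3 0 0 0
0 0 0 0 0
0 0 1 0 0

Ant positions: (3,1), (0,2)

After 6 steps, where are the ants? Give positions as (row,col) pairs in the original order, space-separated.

Step 1: ant0:(3,1)->E->(3,2) | ant1:(0,2)->E->(0,3)
  grid max=2 at (1,1)
Step 2: ant0:(3,2)->N->(2,2) | ant1:(0,3)->E->(0,4)
  grid max=1 at (0,4)
Step 3: ant0:(2,2)->S->(3,2) | ant1:(0,4)->S->(1,4)
  grid max=2 at (3,2)
Step 4: ant0:(3,2)->N->(2,2) | ant1:(1,4)->N->(0,4)
  grid max=1 at (0,4)
Step 5: ant0:(2,2)->S->(3,2) | ant1:(0,4)->S->(1,4)
  grid max=2 at (3,2)
Step 6: ant0:(3,2)->N->(2,2) | ant1:(1,4)->N->(0,4)
  grid max=1 at (0,4)

(2,2) (0,4)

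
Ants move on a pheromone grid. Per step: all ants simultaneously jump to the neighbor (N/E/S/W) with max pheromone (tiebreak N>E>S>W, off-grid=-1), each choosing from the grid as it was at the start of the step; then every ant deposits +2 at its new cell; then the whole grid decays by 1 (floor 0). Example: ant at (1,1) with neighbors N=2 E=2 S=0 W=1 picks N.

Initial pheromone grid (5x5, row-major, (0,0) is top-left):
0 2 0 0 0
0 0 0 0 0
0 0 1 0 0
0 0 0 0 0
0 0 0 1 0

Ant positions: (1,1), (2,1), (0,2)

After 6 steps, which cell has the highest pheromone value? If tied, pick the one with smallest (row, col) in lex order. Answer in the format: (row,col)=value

Answer: (0,1)=12

Derivation:
Step 1: ant0:(1,1)->N->(0,1) | ant1:(2,1)->E->(2,2) | ant2:(0,2)->W->(0,1)
  grid max=5 at (0,1)
Step 2: ant0:(0,1)->E->(0,2) | ant1:(2,2)->N->(1,2) | ant2:(0,1)->E->(0,2)
  grid max=4 at (0,1)
Step 3: ant0:(0,2)->W->(0,1) | ant1:(1,2)->N->(0,2) | ant2:(0,2)->W->(0,1)
  grid max=7 at (0,1)
Step 4: ant0:(0,1)->E->(0,2) | ant1:(0,2)->W->(0,1) | ant2:(0,1)->E->(0,2)
  grid max=8 at (0,1)
Step 5: ant0:(0,2)->W->(0,1) | ant1:(0,1)->E->(0,2) | ant2:(0,2)->W->(0,1)
  grid max=11 at (0,1)
Step 6: ant0:(0,1)->E->(0,2) | ant1:(0,2)->W->(0,1) | ant2:(0,1)->E->(0,2)
  grid max=12 at (0,1)
Final grid:
  0 12 11 0 0
  0 0 0 0 0
  0 0 0 0 0
  0 0 0 0 0
  0 0 0 0 0
Max pheromone 12 at (0,1)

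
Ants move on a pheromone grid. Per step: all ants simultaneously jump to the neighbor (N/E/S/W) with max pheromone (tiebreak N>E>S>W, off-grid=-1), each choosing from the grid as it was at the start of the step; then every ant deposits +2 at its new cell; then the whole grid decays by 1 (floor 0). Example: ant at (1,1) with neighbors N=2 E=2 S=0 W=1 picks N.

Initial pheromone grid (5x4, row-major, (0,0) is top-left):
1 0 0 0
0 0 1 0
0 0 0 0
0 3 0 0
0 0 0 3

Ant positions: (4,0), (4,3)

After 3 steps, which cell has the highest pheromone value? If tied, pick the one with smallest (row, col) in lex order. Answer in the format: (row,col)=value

Answer: (3,1)=2

Derivation:
Step 1: ant0:(4,0)->N->(3,0) | ant1:(4,3)->N->(3,3)
  grid max=2 at (3,1)
Step 2: ant0:(3,0)->E->(3,1) | ant1:(3,3)->S->(4,3)
  grid max=3 at (3,1)
Step 3: ant0:(3,1)->N->(2,1) | ant1:(4,3)->N->(3,3)
  grid max=2 at (3,1)
Final grid:
  0 0 0 0
  0 0 0 0
  0 1 0 0
  0 2 0 1
  0 0 0 2
Max pheromone 2 at (3,1)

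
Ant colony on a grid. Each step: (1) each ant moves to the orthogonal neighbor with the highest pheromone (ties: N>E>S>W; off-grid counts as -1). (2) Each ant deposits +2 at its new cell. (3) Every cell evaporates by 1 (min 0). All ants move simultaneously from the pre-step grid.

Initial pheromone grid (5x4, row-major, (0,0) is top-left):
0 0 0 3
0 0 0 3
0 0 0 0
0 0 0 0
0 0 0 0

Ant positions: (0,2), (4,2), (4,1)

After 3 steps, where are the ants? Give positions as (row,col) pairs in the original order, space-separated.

Step 1: ant0:(0,2)->E->(0,3) | ant1:(4,2)->N->(3,2) | ant2:(4,1)->N->(3,1)
  grid max=4 at (0,3)
Step 2: ant0:(0,3)->S->(1,3) | ant1:(3,2)->W->(3,1) | ant2:(3,1)->E->(3,2)
  grid max=3 at (0,3)
Step 3: ant0:(1,3)->N->(0,3) | ant1:(3,1)->E->(3,2) | ant2:(3,2)->W->(3,1)
  grid max=4 at (0,3)

(0,3) (3,2) (3,1)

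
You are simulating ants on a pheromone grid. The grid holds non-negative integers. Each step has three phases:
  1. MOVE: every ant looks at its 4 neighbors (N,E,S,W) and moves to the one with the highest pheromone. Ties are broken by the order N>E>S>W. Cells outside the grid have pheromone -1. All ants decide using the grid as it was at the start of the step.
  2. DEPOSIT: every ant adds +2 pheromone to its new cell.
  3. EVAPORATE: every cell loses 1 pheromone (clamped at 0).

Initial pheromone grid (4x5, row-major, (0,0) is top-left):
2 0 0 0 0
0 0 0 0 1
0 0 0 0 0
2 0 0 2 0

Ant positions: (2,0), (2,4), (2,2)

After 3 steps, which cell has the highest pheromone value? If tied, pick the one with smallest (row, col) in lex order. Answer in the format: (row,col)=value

Step 1: ant0:(2,0)->S->(3,0) | ant1:(2,4)->N->(1,4) | ant2:(2,2)->N->(1,2)
  grid max=3 at (3,0)
Step 2: ant0:(3,0)->N->(2,0) | ant1:(1,4)->N->(0,4) | ant2:(1,2)->N->(0,2)
  grid max=2 at (3,0)
Step 3: ant0:(2,0)->S->(3,0) | ant1:(0,4)->S->(1,4) | ant2:(0,2)->E->(0,3)
  grid max=3 at (3,0)
Final grid:
  0 0 0 1 0
  0 0 0 0 2
  0 0 0 0 0
  3 0 0 0 0
Max pheromone 3 at (3,0)

Answer: (3,0)=3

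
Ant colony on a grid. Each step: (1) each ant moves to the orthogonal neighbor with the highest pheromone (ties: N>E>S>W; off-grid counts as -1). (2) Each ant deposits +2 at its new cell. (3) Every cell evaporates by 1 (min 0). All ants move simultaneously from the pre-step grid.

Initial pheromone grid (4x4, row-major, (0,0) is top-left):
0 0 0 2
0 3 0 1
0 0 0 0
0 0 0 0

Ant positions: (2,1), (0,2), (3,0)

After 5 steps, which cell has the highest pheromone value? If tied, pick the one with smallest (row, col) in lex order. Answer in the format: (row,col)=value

Step 1: ant0:(2,1)->N->(1,1) | ant1:(0,2)->E->(0,3) | ant2:(3,0)->N->(2,0)
  grid max=4 at (1,1)
Step 2: ant0:(1,1)->N->(0,1) | ant1:(0,3)->S->(1,3) | ant2:(2,0)->N->(1,0)
  grid max=3 at (1,1)
Step 3: ant0:(0,1)->S->(1,1) | ant1:(1,3)->N->(0,3) | ant2:(1,0)->E->(1,1)
  grid max=6 at (1,1)
Step 4: ant0:(1,1)->N->(0,1) | ant1:(0,3)->S->(1,3) | ant2:(1,1)->N->(0,1)
  grid max=5 at (1,1)
Step 5: ant0:(0,1)->S->(1,1) | ant1:(1,3)->N->(0,3) | ant2:(0,1)->S->(1,1)
  grid max=8 at (1,1)
Final grid:
  0 2 0 3
  0 8 0 0
  0 0 0 0
  0 0 0 0
Max pheromone 8 at (1,1)

Answer: (1,1)=8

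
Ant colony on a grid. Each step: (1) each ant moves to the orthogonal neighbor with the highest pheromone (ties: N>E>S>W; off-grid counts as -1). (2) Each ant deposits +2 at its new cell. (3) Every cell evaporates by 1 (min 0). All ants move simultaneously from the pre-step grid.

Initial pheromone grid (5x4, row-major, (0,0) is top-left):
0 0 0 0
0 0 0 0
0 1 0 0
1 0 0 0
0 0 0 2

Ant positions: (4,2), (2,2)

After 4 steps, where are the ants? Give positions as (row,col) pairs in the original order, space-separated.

Step 1: ant0:(4,2)->E->(4,3) | ant1:(2,2)->W->(2,1)
  grid max=3 at (4,3)
Step 2: ant0:(4,3)->N->(3,3) | ant1:(2,1)->N->(1,1)
  grid max=2 at (4,3)
Step 3: ant0:(3,3)->S->(4,3) | ant1:(1,1)->S->(2,1)
  grid max=3 at (4,3)
Step 4: ant0:(4,3)->N->(3,3) | ant1:(2,1)->N->(1,1)
  grid max=2 at (4,3)

(3,3) (1,1)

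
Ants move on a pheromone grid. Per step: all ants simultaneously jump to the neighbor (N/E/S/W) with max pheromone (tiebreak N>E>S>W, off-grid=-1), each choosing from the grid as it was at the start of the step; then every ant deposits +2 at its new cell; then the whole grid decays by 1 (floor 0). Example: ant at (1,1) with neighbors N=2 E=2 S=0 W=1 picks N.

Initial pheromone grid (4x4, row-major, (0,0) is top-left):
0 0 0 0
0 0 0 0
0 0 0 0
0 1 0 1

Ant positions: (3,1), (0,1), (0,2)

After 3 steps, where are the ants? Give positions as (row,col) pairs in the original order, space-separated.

Step 1: ant0:(3,1)->N->(2,1) | ant1:(0,1)->E->(0,2) | ant2:(0,2)->E->(0,3)
  grid max=1 at (0,2)
Step 2: ant0:(2,1)->N->(1,1) | ant1:(0,2)->E->(0,3) | ant2:(0,3)->W->(0,2)
  grid max=2 at (0,2)
Step 3: ant0:(1,1)->N->(0,1) | ant1:(0,3)->W->(0,2) | ant2:(0,2)->E->(0,3)
  grid max=3 at (0,2)

(0,1) (0,2) (0,3)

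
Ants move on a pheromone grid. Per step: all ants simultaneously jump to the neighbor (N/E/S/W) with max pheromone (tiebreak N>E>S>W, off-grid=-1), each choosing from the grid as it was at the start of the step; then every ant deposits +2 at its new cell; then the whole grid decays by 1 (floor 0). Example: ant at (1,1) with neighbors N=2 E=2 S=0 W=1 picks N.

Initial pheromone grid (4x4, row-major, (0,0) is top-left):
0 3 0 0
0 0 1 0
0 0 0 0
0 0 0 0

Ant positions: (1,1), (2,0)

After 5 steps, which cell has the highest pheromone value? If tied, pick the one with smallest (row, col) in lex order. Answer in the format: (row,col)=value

Step 1: ant0:(1,1)->N->(0,1) | ant1:(2,0)->N->(1,0)
  grid max=4 at (0,1)
Step 2: ant0:(0,1)->E->(0,2) | ant1:(1,0)->N->(0,0)
  grid max=3 at (0,1)
Step 3: ant0:(0,2)->W->(0,1) | ant1:(0,0)->E->(0,1)
  grid max=6 at (0,1)
Step 4: ant0:(0,1)->E->(0,2) | ant1:(0,1)->E->(0,2)
  grid max=5 at (0,1)
Step 5: ant0:(0,2)->W->(0,1) | ant1:(0,2)->W->(0,1)
  grid max=8 at (0,1)
Final grid:
  0 8 2 0
  0 0 0 0
  0 0 0 0
  0 0 0 0
Max pheromone 8 at (0,1)

Answer: (0,1)=8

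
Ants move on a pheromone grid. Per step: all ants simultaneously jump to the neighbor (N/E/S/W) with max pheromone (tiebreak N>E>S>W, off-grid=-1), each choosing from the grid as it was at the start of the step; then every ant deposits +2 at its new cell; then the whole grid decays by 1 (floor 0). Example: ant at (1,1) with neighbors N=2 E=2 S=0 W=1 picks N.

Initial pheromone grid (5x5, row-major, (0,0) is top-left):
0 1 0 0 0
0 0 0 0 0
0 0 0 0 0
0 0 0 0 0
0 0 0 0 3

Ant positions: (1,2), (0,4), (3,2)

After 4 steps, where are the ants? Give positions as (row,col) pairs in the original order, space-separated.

Step 1: ant0:(1,2)->N->(0,2) | ant1:(0,4)->S->(1,4) | ant2:(3,2)->N->(2,2)
  grid max=2 at (4,4)
Step 2: ant0:(0,2)->E->(0,3) | ant1:(1,4)->N->(0,4) | ant2:(2,2)->N->(1,2)
  grid max=1 at (0,3)
Step 3: ant0:(0,3)->E->(0,4) | ant1:(0,4)->W->(0,3) | ant2:(1,2)->N->(0,2)
  grid max=2 at (0,3)
Step 4: ant0:(0,4)->W->(0,3) | ant1:(0,3)->E->(0,4) | ant2:(0,2)->E->(0,3)
  grid max=5 at (0,3)

(0,3) (0,4) (0,3)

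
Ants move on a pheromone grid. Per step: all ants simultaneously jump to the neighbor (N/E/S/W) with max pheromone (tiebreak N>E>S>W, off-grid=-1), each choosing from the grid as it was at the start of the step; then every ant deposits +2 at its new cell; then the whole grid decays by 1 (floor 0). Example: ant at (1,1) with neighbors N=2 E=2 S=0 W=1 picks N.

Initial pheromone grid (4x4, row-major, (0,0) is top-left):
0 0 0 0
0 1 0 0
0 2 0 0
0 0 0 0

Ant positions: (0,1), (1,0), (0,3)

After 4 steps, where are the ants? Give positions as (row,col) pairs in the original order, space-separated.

Step 1: ant0:(0,1)->S->(1,1) | ant1:(1,0)->E->(1,1) | ant2:(0,3)->S->(1,3)
  grid max=4 at (1,1)
Step 2: ant0:(1,1)->S->(2,1) | ant1:(1,1)->S->(2,1) | ant2:(1,3)->N->(0,3)
  grid max=4 at (2,1)
Step 3: ant0:(2,1)->N->(1,1) | ant1:(2,1)->N->(1,1) | ant2:(0,3)->S->(1,3)
  grid max=6 at (1,1)
Step 4: ant0:(1,1)->S->(2,1) | ant1:(1,1)->S->(2,1) | ant2:(1,3)->N->(0,3)
  grid max=6 at (2,1)

(2,1) (2,1) (0,3)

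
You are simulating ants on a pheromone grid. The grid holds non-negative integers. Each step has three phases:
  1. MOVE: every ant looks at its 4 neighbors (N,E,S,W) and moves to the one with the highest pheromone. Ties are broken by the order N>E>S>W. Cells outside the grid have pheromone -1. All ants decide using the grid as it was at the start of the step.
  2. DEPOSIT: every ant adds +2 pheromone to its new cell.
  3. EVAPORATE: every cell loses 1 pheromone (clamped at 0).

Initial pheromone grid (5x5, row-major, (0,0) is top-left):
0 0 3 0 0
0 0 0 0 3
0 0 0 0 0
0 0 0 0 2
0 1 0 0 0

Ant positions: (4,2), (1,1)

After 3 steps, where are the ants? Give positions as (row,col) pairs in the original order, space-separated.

Step 1: ant0:(4,2)->W->(4,1) | ant1:(1,1)->N->(0,1)
  grid max=2 at (0,2)
Step 2: ant0:(4,1)->N->(3,1) | ant1:(0,1)->E->(0,2)
  grid max=3 at (0,2)
Step 3: ant0:(3,1)->S->(4,1) | ant1:(0,2)->E->(0,3)
  grid max=2 at (0,2)

(4,1) (0,3)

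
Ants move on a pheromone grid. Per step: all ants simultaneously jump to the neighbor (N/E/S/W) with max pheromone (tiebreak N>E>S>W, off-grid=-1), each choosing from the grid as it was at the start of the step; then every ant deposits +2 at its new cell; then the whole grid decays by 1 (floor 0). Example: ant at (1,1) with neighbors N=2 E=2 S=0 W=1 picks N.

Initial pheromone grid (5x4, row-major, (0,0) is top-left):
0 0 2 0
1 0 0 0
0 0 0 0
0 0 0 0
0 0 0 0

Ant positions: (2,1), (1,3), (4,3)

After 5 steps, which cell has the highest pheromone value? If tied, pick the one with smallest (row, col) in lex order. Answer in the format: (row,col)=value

Answer: (0,2)=7

Derivation:
Step 1: ant0:(2,1)->N->(1,1) | ant1:(1,3)->N->(0,3) | ant2:(4,3)->N->(3,3)
  grid max=1 at (0,2)
Step 2: ant0:(1,1)->N->(0,1) | ant1:(0,3)->W->(0,2) | ant2:(3,3)->N->(2,3)
  grid max=2 at (0,2)
Step 3: ant0:(0,1)->E->(0,2) | ant1:(0,2)->W->(0,1) | ant2:(2,3)->N->(1,3)
  grid max=3 at (0,2)
Step 4: ant0:(0,2)->W->(0,1) | ant1:(0,1)->E->(0,2) | ant2:(1,3)->N->(0,3)
  grid max=4 at (0,2)
Step 5: ant0:(0,1)->E->(0,2) | ant1:(0,2)->W->(0,1) | ant2:(0,3)->W->(0,2)
  grid max=7 at (0,2)
Final grid:
  0 4 7 0
  0 0 0 0
  0 0 0 0
  0 0 0 0
  0 0 0 0
Max pheromone 7 at (0,2)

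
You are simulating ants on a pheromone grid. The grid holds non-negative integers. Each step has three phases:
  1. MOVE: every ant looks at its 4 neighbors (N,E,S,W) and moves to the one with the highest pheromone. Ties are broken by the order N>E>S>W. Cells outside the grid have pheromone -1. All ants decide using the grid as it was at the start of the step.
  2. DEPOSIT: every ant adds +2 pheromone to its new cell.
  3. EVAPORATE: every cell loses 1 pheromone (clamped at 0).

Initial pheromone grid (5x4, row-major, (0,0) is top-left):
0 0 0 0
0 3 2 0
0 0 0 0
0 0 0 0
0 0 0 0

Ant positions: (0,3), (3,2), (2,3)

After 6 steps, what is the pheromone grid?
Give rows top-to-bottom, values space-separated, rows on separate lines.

After step 1: ants at (1,3),(2,2),(1,3)
  0 0 0 0
  0 2 1 3
  0 0 1 0
  0 0 0 0
  0 0 0 0
After step 2: ants at (1,2),(1,2),(1,2)
  0 0 0 0
  0 1 6 2
  0 0 0 0
  0 0 0 0
  0 0 0 0
After step 3: ants at (1,3),(1,3),(1,3)
  0 0 0 0
  0 0 5 7
  0 0 0 0
  0 0 0 0
  0 0 0 0
After step 4: ants at (1,2),(1,2),(1,2)
  0 0 0 0
  0 0 10 6
  0 0 0 0
  0 0 0 0
  0 0 0 0
After step 5: ants at (1,3),(1,3),(1,3)
  0 0 0 0
  0 0 9 11
  0 0 0 0
  0 0 0 0
  0 0 0 0
After step 6: ants at (1,2),(1,2),(1,2)
  0 0 0 0
  0 0 14 10
  0 0 0 0
  0 0 0 0
  0 0 0 0

0 0 0 0
0 0 14 10
0 0 0 0
0 0 0 0
0 0 0 0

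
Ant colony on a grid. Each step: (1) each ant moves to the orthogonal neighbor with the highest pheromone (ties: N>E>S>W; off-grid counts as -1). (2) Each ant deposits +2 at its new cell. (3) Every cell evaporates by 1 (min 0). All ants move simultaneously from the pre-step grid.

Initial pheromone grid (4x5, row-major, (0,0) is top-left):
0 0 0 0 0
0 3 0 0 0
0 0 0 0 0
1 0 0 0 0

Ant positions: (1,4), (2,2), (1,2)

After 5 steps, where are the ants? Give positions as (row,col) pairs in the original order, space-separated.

Step 1: ant0:(1,4)->N->(0,4) | ant1:(2,2)->N->(1,2) | ant2:(1,2)->W->(1,1)
  grid max=4 at (1,1)
Step 2: ant0:(0,4)->S->(1,4) | ant1:(1,2)->W->(1,1) | ant2:(1,1)->E->(1,2)
  grid max=5 at (1,1)
Step 3: ant0:(1,4)->N->(0,4) | ant1:(1,1)->E->(1,2) | ant2:(1,2)->W->(1,1)
  grid max=6 at (1,1)
Step 4: ant0:(0,4)->S->(1,4) | ant1:(1,2)->W->(1,1) | ant2:(1,1)->E->(1,2)
  grid max=7 at (1,1)
Step 5: ant0:(1,4)->N->(0,4) | ant1:(1,1)->E->(1,2) | ant2:(1,2)->W->(1,1)
  grid max=8 at (1,1)

(0,4) (1,2) (1,1)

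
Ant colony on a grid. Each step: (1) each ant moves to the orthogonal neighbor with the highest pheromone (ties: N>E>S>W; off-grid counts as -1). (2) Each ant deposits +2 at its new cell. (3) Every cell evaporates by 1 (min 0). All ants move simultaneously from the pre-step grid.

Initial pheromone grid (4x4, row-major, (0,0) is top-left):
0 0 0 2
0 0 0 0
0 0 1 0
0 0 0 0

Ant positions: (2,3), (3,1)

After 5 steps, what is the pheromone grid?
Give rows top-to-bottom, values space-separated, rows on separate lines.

After step 1: ants at (2,2),(2,1)
  0 0 0 1
  0 0 0 0
  0 1 2 0
  0 0 0 0
After step 2: ants at (2,1),(2,2)
  0 0 0 0
  0 0 0 0
  0 2 3 0
  0 0 0 0
After step 3: ants at (2,2),(2,1)
  0 0 0 0
  0 0 0 0
  0 3 4 0
  0 0 0 0
After step 4: ants at (2,1),(2,2)
  0 0 0 0
  0 0 0 0
  0 4 5 0
  0 0 0 0
After step 5: ants at (2,2),(2,1)
  0 0 0 0
  0 0 0 0
  0 5 6 0
  0 0 0 0

0 0 0 0
0 0 0 0
0 5 6 0
0 0 0 0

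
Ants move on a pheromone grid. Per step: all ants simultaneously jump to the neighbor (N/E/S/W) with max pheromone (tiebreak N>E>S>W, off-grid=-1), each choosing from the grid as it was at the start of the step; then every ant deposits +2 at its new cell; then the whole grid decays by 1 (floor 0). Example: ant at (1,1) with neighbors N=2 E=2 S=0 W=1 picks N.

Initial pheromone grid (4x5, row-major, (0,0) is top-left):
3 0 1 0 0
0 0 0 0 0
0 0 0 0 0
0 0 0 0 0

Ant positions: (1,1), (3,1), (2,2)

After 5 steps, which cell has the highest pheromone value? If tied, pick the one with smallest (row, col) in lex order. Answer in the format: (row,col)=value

Step 1: ant0:(1,1)->N->(0,1) | ant1:(3,1)->N->(2,1) | ant2:(2,2)->N->(1,2)
  grid max=2 at (0,0)
Step 2: ant0:(0,1)->W->(0,0) | ant1:(2,1)->N->(1,1) | ant2:(1,2)->N->(0,2)
  grid max=3 at (0,0)
Step 3: ant0:(0,0)->E->(0,1) | ant1:(1,1)->N->(0,1) | ant2:(0,2)->E->(0,3)
  grid max=3 at (0,1)
Step 4: ant0:(0,1)->W->(0,0) | ant1:(0,1)->W->(0,0) | ant2:(0,3)->E->(0,4)
  grid max=5 at (0,0)
Step 5: ant0:(0,0)->E->(0,1) | ant1:(0,0)->E->(0,1) | ant2:(0,4)->S->(1,4)
  grid max=5 at (0,1)
Final grid:
  4 5 0 0 0
  0 0 0 0 1
  0 0 0 0 0
  0 0 0 0 0
Max pheromone 5 at (0,1)

Answer: (0,1)=5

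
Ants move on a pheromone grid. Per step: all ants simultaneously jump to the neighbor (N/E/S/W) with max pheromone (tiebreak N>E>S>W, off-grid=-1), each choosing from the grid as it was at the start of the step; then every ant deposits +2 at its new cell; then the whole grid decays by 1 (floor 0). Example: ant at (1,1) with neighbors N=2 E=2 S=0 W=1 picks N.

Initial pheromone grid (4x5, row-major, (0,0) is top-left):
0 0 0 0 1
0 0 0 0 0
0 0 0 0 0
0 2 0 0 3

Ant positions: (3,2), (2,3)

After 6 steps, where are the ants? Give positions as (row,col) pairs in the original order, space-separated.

Step 1: ant0:(3,2)->W->(3,1) | ant1:(2,3)->N->(1,3)
  grid max=3 at (3,1)
Step 2: ant0:(3,1)->N->(2,1) | ant1:(1,3)->N->(0,3)
  grid max=2 at (3,1)
Step 3: ant0:(2,1)->S->(3,1) | ant1:(0,3)->E->(0,4)
  grid max=3 at (3,1)
Step 4: ant0:(3,1)->N->(2,1) | ant1:(0,4)->S->(1,4)
  grid max=2 at (3,1)
Step 5: ant0:(2,1)->S->(3,1) | ant1:(1,4)->N->(0,4)
  grid max=3 at (3,1)
Step 6: ant0:(3,1)->N->(2,1) | ant1:(0,4)->S->(1,4)
  grid max=2 at (3,1)

(2,1) (1,4)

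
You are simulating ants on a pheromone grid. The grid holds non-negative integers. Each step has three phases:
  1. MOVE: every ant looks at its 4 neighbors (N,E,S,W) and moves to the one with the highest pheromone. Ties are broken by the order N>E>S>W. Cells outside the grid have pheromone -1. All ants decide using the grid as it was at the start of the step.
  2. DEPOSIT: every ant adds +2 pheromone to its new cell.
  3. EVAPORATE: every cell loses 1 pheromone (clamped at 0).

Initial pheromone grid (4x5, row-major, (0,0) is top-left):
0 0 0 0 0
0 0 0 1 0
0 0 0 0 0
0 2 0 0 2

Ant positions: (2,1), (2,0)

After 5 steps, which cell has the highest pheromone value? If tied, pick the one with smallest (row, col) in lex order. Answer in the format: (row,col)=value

Answer: (3,1)=3

Derivation:
Step 1: ant0:(2,1)->S->(3,1) | ant1:(2,0)->N->(1,0)
  grid max=3 at (3,1)
Step 2: ant0:(3,1)->N->(2,1) | ant1:(1,0)->N->(0,0)
  grid max=2 at (3,1)
Step 3: ant0:(2,1)->S->(3,1) | ant1:(0,0)->E->(0,1)
  grid max=3 at (3,1)
Step 4: ant0:(3,1)->N->(2,1) | ant1:(0,1)->E->(0,2)
  grid max=2 at (3,1)
Step 5: ant0:(2,1)->S->(3,1) | ant1:(0,2)->E->(0,3)
  grid max=3 at (3,1)
Final grid:
  0 0 0 1 0
  0 0 0 0 0
  0 0 0 0 0
  0 3 0 0 0
Max pheromone 3 at (3,1)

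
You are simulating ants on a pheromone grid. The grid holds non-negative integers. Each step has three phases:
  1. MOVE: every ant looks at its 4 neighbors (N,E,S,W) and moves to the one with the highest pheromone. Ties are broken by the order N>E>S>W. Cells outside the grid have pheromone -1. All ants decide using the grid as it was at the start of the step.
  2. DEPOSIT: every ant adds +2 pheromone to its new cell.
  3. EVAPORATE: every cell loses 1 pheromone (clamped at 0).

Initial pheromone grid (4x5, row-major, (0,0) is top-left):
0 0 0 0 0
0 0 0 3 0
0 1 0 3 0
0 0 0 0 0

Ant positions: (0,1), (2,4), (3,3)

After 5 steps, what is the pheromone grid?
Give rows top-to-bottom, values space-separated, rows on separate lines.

After step 1: ants at (0,2),(2,3),(2,3)
  0 0 1 0 0
  0 0 0 2 0
  0 0 0 6 0
  0 0 0 0 0
After step 2: ants at (0,3),(1,3),(1,3)
  0 0 0 1 0
  0 0 0 5 0
  0 0 0 5 0
  0 0 0 0 0
After step 3: ants at (1,3),(2,3),(2,3)
  0 0 0 0 0
  0 0 0 6 0
  0 0 0 8 0
  0 0 0 0 0
After step 4: ants at (2,3),(1,3),(1,3)
  0 0 0 0 0
  0 0 0 9 0
  0 0 0 9 0
  0 0 0 0 0
After step 5: ants at (1,3),(2,3),(2,3)
  0 0 0 0 0
  0 0 0 10 0
  0 0 0 12 0
  0 0 0 0 0

0 0 0 0 0
0 0 0 10 0
0 0 0 12 0
0 0 0 0 0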